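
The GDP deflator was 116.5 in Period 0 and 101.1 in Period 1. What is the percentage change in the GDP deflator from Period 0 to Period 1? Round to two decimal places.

-13.22%

Change = (101.1 − 116.5) / 116.5 × 100
       = -15.4 / 116.5 × 100 = -13.2189%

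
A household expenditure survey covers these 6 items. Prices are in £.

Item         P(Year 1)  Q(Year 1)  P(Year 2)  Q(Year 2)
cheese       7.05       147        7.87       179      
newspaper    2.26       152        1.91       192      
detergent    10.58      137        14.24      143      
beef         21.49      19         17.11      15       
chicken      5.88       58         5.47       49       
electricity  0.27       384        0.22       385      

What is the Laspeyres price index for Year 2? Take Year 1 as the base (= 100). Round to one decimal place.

112.0

Laspeyres price index uses base-period quantities as weights.
ΣP(Year 2)·Q(Year 1) = 7.87×147 + 1.91×152 + 14.24×137 + 17.11×19 + 5.47×58 + 0.22×384 = 1156.89 + 290.32 + 1950.88 + 325.09 + 317.26 + 84.48 = 4124.92
ΣP(Year 1)·Q(Year 1) = 7.05×147 + 2.26×152 + 10.58×137 + 21.49×19 + 5.88×58 + 0.27×384 = 1036.35 + 343.52 + 1449.46 + 408.31 + 341.04 + 103.68 = 3682.36
Index = 4124.92 / 3682.36 × 100 = 112.0184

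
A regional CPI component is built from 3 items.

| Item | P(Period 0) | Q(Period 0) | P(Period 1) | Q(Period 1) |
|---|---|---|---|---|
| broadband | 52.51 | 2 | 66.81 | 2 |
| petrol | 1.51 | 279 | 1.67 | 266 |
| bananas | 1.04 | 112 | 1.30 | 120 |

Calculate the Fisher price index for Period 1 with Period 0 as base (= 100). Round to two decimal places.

Laspeyres component (base-period weights):
ΣP(Period 1)Q(Period 0) = 66.81×2 + 1.67×279 + 1.30×112 = 133.62 + 465.93 + 145.6 = 745.15
ΣP(Period 0)Q(Period 0) = 52.51×2 + 1.51×279 + 1.04×112 = 105.02 + 421.29 + 116.48 = 642.79
L = 745.15 / 642.79 × 100 = 115.9243
Paasche component (current-period weights):
ΣP(Period 1)Q(Period 1) = 66.81×2 + 1.67×266 + 1.30×120 = 133.62 + 444.22 + 156 = 733.84
ΣP(Period 0)Q(Period 1) = 52.51×2 + 1.51×266 + 1.04×120 = 105.02 + 401.66 + 124.8 = 631.48
P = 733.84 / 631.48 × 100 = 116.2095
Fisher = √(L × P) = √(115.9243 × 116.2095) = 116.0668

116.07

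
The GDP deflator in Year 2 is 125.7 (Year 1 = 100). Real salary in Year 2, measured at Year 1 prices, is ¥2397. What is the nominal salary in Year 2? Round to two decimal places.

Nominal = Real × (Index/100) = 2397 × (125.7/100)
        = 2397 × 1.257 = 3013.0290

3013.03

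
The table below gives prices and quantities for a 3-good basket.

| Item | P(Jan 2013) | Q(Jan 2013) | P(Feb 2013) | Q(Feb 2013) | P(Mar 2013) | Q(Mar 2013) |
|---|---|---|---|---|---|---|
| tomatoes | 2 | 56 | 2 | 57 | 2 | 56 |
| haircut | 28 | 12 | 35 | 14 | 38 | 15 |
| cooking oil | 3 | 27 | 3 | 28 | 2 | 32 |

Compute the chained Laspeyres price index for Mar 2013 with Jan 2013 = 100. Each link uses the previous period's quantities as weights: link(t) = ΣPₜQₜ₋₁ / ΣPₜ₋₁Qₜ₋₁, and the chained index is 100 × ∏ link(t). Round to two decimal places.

118.24

Link Jan 2013→Feb 2013:
ΣP(Feb 2013)Q(Jan 2013) = 2×56 + 35×12 + 3×27 = 112 + 420 + 81 = 613
ΣP(Jan 2013)Q(Jan 2013) = 2×56 + 28×12 + 3×27 = 112 + 336 + 81 = 529
link = 613/529 = 1.158790
Link Feb 2013→Mar 2013:
ΣP(Mar 2013)Q(Feb 2013) = 2×57 + 38×14 + 2×28 = 114 + 532 + 56 = 702
ΣP(Feb 2013)Q(Feb 2013) = 2×57 + 35×14 + 3×28 = 114 + 490 + 84 = 688
link = 702/688 = 1.020349
Chained index = 100 × 1.158790 × 1.020349 = 118.2370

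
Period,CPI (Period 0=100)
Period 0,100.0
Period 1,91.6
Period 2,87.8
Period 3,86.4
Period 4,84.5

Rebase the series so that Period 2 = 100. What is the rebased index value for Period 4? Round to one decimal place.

96.2

Rebased(Period 4) = 84.5 / 87.8 × 100 = 96.2415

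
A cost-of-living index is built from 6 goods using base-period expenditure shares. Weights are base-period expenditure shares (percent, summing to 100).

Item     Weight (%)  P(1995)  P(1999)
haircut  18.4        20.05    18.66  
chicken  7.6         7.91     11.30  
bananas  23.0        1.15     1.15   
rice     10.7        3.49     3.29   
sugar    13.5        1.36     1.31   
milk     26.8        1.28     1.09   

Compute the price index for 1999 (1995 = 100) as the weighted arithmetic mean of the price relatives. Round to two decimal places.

haircut: 18.4 × (18.66/20.05) = 18.4 × 0.930673 = 17.1244
chicken: 7.6 × (11.30/7.91) = 7.6 × 1.428571 = 10.8571
bananas: 23.0 × (1.15/1.15) = 23.0 × 1.000000 = 23.0000
rice: 10.7 × (3.29/3.49) = 10.7 × 0.942693 = 10.0868
sugar: 13.5 × (1.31/1.36) = 13.5 × 0.963235 = 13.0037
milk: 26.8 × (1.09/1.28) = 26.8 × 0.851562 = 22.8219
Index = Σ wᵢ·(p₁ᵢ/p₀ᵢ) = 17.1244 + 10.8571 + 23.0000 + 10.0868 + 13.0037 + 22.8219 = 96.8939

96.89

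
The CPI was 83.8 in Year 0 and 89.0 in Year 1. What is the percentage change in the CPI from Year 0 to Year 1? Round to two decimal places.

6.21%

Change = (89.0 − 83.8) / 83.8 × 100
       = 5.2 / 83.8 × 100 = 6.2053%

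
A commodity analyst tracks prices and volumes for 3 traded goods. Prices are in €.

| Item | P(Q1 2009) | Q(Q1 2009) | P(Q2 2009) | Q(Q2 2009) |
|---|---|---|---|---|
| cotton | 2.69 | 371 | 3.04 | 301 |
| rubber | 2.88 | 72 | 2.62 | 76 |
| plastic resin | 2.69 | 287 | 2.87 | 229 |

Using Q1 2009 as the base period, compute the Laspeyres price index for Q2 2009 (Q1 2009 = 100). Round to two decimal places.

108.23

Laspeyres price index uses base-period quantities as weights.
ΣP(Q2 2009)·Q(Q1 2009) = 3.04×371 + 2.62×72 + 2.87×287 = 1127.84 + 188.64 + 823.69 = 2140.17
ΣP(Q1 2009)·Q(Q1 2009) = 2.69×371 + 2.88×72 + 2.69×287 = 997.99 + 207.36 + 772.03 = 1977.38
Index = 2140.17 / 1977.38 × 100 = 108.2326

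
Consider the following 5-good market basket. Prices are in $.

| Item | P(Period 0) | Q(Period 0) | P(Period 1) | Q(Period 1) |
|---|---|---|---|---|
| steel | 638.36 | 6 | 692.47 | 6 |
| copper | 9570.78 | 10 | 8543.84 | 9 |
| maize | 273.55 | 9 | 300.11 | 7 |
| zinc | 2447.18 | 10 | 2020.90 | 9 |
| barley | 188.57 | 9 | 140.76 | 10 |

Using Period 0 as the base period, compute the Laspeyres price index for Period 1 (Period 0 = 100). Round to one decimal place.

Laspeyres price index uses base-period quantities as weights.
ΣP(Period 1)·Q(Period 0) = 692.47×6 + 8543.84×10 + 300.11×9 + 2020.90×10 + 140.76×9 = 4154.82 + 85438.4 + 2700.99 + 20209 + 1266.84 = 113770.05
ΣP(Period 0)·Q(Period 0) = 638.36×6 + 9570.78×10 + 273.55×9 + 2447.18×10 + 188.57×9 = 3830.16 + 95707.8 + 2461.95 + 24471.8 + 1697.13 = 128168.84
Index = 113770.05 / 128168.84 × 100 = 88.7658

88.8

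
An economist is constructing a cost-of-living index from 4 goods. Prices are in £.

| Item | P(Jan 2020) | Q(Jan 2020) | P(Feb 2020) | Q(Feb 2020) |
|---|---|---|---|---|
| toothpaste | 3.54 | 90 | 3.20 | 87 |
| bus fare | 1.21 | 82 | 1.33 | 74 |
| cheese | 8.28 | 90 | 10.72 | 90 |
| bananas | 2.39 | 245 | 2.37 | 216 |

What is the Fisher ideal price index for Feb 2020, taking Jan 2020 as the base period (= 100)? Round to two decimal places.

Laspeyres component (base-period weights):
ΣP(Feb 2020)Q(Jan 2020) = 3.20×90 + 1.33×82 + 10.72×90 + 2.37×245 = 288 + 109.06 + 964.8 + 580.65 = 1942.51
ΣP(Jan 2020)Q(Jan 2020) = 3.54×90 + 1.21×82 + 8.28×90 + 2.39×245 = 318.6 + 99.22 + 745.2 + 585.55 = 1748.57
L = 1942.51 / 1748.57 × 100 = 111.0913
Paasche component (current-period weights):
ΣP(Feb 2020)Q(Feb 2020) = 3.20×87 + 1.33×74 + 10.72×90 + 2.37×216 = 278.4 + 98.42 + 964.8 + 511.92 = 1853.54
ΣP(Jan 2020)Q(Feb 2020) = 3.54×87 + 1.21×74 + 8.28×90 + 2.39×216 = 307.98 + 89.54 + 745.2 + 516.24 = 1658.96
P = 1853.54 / 1658.96 × 100 = 111.7290
Fisher = √(L × P) = √(111.0913 × 111.7290) = 111.4097

111.41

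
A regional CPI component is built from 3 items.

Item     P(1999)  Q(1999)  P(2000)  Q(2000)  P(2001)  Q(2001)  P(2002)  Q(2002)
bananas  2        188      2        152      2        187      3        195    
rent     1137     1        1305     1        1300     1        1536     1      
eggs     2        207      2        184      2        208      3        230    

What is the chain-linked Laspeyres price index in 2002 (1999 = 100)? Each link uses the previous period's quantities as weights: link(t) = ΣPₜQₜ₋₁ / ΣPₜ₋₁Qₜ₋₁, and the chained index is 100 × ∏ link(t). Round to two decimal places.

Link 1999→2000:
ΣP(2000)Q(1999) = 2×188 + 1305×1 + 2×207 = 376 + 1305 + 414 = 2095
ΣP(1999)Q(1999) = 2×188 + 1137×1 + 2×207 = 376 + 1137 + 414 = 1927
link = 2095/1927 = 1.087182
Link 2000→2001:
ΣP(2001)Q(2000) = 2×152 + 1300×1 + 2×184 = 304 + 1300 + 368 = 1972
ΣP(2000)Q(2000) = 2×152 + 1305×1 + 2×184 = 304 + 1305 + 368 = 1977
link = 1972/1977 = 0.997471
Link 2001→2002:
ΣP(2002)Q(2001) = 3×187 + 1536×1 + 3×208 = 561 + 1536 + 624 = 2721
ΣP(2001)Q(2001) = 2×187 + 1300×1 + 2×208 = 374 + 1300 + 416 = 2090
link = 2721/2090 = 1.301914
Chained index = 100 × 1.087182 × 0.997471 × 1.301914 = 141.1838

141.18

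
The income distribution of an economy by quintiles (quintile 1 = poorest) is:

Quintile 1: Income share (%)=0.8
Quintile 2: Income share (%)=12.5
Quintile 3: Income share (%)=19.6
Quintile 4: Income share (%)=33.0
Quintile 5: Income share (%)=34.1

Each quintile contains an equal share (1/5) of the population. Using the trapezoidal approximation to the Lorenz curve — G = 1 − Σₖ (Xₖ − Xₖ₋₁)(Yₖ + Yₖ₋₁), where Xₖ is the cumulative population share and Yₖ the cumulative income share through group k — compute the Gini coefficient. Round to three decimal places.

Cumulative income shares Yₖ: 0.0080, 0.1330, 0.3290, 0.6590, 1.0000
Σ (Xₖ−Xₖ₋₁)(Yₖ+Yₖ₋₁) = (1/5)(0.0080+0.0000) + (1/5)(0.1330+0.0080) + (1/5)(0.3290+0.1330) + (1/5)(0.6590+0.3290) + (1/5)(1.0000+0.6590)
  = 0.0016 + 0.0282 + 0.0924 + 0.1976 + 0.3318 = 0.6516
G = 1 − 0.6516 = 0.3484

0.348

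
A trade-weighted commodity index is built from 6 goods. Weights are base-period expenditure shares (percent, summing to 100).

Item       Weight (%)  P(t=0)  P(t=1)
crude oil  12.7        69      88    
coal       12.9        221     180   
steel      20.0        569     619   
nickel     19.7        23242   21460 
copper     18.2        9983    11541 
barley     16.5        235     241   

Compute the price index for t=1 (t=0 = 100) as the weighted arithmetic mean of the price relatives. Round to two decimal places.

crude oil: 12.7 × (88/69) = 12.7 × 1.275362 = 16.1971
coal: 12.9 × (180/221) = 12.9 × 0.814480 = 10.5068
steel: 20.0 × (619/569) = 20.0 × 1.087873 = 21.7575
nickel: 19.7 × (21460/23242) = 19.7 × 0.923328 = 18.1896
copper: 18.2 × (11541/9983) = 18.2 × 1.156065 = 21.0404
barley: 16.5 × (241/235) = 16.5 × 1.025532 = 16.9213
Index = Σ wᵢ·(p₁ᵢ/p₀ᵢ) = 16.1971 + 10.5068 + 21.7575 + 18.1896 + 21.0404 + 16.9213 = 104.6126

104.61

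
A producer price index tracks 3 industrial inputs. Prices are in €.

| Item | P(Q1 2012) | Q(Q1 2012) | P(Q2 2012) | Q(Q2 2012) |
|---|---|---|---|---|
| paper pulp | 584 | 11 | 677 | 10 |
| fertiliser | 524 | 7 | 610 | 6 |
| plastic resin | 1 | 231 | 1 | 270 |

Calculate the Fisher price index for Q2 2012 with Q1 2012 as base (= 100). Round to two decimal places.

115.68

Laspeyres component (base-period weights):
ΣP(Q2 2012)Q(Q1 2012) = 677×11 + 610×7 + 1×231 = 7447 + 4270 + 231 = 11948
ΣP(Q1 2012)Q(Q1 2012) = 584×11 + 524×7 + 1×231 = 6424 + 3668 + 231 = 10323
L = 11948 / 10323 × 100 = 115.7415
Paasche component (current-period weights):
ΣP(Q2 2012)Q(Q2 2012) = 677×10 + 610×6 + 1×270 = 6770 + 3660 + 270 = 10700
ΣP(Q1 2012)Q(Q2 2012) = 584×10 + 524×6 + 1×270 = 5840 + 3144 + 270 = 9254
P = 10700 / 9254 × 100 = 115.6257
Fisher = √(L × P) = √(115.7415 × 115.6257) = 115.6836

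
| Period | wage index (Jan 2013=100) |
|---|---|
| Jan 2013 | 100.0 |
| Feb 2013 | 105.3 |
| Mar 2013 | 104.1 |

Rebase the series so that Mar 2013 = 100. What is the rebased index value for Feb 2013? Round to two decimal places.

101.15

Rebased(Feb 2013) = 105.3 / 104.1 × 100 = 101.1527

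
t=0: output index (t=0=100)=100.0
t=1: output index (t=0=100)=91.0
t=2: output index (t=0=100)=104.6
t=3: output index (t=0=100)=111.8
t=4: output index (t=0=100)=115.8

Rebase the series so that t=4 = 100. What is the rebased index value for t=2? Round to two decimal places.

Rebased(t=2) = 104.6 / 115.8 × 100 = 90.3282

90.33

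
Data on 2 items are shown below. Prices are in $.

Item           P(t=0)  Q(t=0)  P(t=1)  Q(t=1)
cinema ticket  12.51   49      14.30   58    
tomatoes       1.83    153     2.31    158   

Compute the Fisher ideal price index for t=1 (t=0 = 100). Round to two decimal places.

Laspeyres component (base-period weights):
ΣP(t=1)Q(t=0) = 14.30×49 + 2.31×153 = 700.7 + 353.43 = 1054.13
ΣP(t=0)Q(t=0) = 12.51×49 + 1.83×153 = 612.99 + 279.99 = 892.98
L = 1054.13 / 892.98 × 100 = 118.0463
Paasche component (current-period weights):
ΣP(t=1)Q(t=1) = 14.30×58 + 2.31×158 = 829.4 + 364.98 = 1194.38
ΣP(t=0)Q(t=1) = 12.51×58 + 1.83×158 = 725.58 + 289.14 = 1014.72
P = 1194.38 / 1014.72 × 100 = 117.7054
Fisher = √(L × P) = √(118.0463 × 117.7054) = 117.8757

117.88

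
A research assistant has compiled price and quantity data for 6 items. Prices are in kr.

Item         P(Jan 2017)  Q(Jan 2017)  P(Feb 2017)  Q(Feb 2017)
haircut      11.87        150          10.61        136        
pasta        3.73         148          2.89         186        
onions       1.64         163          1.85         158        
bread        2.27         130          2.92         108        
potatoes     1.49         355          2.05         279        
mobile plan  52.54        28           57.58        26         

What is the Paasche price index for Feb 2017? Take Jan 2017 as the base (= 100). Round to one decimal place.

Paasche price index uses current-period quantities as weights.
ΣP(Feb 2017)·Q(Feb 2017) = 10.61×136 + 2.89×186 + 1.85×158 + 2.92×108 + 2.05×279 + 57.58×26 = 1442.96 + 537.54 + 292.3 + 315.36 + 571.95 + 1497.08 = 4657.19
ΣP(Jan 2017)·Q(Feb 2017) = 11.87×136 + 3.73×186 + 1.64×158 + 2.27×108 + 1.49×279 + 52.54×26 = 1614.32 + 693.78 + 259.12 + 245.16 + 415.71 + 1366.04 = 4594.13
Index = 4657.19 / 4594.13 × 100 = 101.3726

101.4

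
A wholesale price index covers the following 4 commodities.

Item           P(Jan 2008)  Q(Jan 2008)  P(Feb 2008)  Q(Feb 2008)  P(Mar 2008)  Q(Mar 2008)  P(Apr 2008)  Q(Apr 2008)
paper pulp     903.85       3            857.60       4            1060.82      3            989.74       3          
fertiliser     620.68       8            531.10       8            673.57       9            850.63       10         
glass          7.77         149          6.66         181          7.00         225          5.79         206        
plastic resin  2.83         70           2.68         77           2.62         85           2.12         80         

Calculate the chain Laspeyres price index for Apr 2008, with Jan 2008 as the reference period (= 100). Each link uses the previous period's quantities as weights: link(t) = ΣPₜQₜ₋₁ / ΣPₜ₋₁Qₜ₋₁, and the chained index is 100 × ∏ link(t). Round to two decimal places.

Link Jan 2008→Feb 2008:
ΣP(Feb 2008)Q(Jan 2008) = 857.60×3 + 531.10×8 + 6.66×149 + 2.68×70 = 2572.8 + 4248.8 + 992.34 + 187.6 = 8001.54
ΣP(Jan 2008)Q(Jan 2008) = 903.85×3 + 620.68×8 + 7.77×149 + 2.83×70 = 2711.55 + 4965.44 + 1157.73 + 198.1 = 9032.82
link = 8001.54/9032.82 = 0.885830
Link Feb 2008→Mar 2008:
ΣP(Mar 2008)Q(Feb 2008) = 1060.82×4 + 673.57×8 + 7.00×181 + 2.62×77 = 4243.28 + 5388.56 + 1267 + 201.74 = 11100.58
ΣP(Feb 2008)Q(Feb 2008) = 857.60×4 + 531.10×8 + 6.66×181 + 2.68×77 = 3430.4 + 4248.8 + 1205.46 + 206.36 = 9091.02
link = 11100.58/9091.02 = 1.221049
Link Mar 2008→Apr 2008:
ΣP(Apr 2008)Q(Mar 2008) = 989.74×3 + 850.63×9 + 5.79×225 + 2.12×85 = 2969.22 + 7655.67 + 1302.75 + 180.2 = 12107.84
ΣP(Mar 2008)Q(Mar 2008) = 1060.82×3 + 673.57×9 + 7.00×225 + 2.62×85 = 3182.46 + 6062.13 + 1575 + 222.7 = 11042.29
link = 12107.84/11042.29 = 1.096497
Chained index = 100 × 0.885830 × 1.221049 × 1.096497 = 118.6017

118.60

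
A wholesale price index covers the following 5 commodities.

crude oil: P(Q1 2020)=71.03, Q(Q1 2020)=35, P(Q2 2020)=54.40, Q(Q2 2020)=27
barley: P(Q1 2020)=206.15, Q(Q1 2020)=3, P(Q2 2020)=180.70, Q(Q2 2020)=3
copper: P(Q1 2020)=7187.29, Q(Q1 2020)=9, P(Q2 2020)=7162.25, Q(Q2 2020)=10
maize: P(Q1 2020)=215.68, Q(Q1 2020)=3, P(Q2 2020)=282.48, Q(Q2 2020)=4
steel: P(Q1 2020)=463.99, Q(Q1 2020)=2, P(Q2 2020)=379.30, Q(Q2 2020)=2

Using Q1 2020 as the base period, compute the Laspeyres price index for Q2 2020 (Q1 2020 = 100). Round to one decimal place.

Laspeyres price index uses base-period quantities as weights.
ΣP(Q2 2020)·Q(Q1 2020) = 54.40×35 + 180.70×3 + 7162.25×9 + 282.48×3 + 379.30×2 = 1904 + 542.1 + 64460.25 + 847.44 + 758.6 = 68512.39
ΣP(Q1 2020)·Q(Q1 2020) = 71.03×35 + 206.15×3 + 7187.29×9 + 215.68×3 + 463.99×2 = 2486.05 + 618.45 + 64685.61 + 647.04 + 927.98 = 69365.13
Index = 68512.39 / 69365.13 × 100 = 98.7707

98.8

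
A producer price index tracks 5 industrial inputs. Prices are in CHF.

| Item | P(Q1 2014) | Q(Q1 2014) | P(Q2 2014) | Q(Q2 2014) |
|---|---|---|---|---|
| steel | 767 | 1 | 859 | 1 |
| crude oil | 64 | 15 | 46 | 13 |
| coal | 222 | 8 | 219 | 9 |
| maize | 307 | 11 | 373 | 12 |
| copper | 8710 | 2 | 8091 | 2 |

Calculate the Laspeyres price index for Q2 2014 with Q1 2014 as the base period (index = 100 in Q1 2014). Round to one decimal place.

Laspeyres price index uses base-period quantities as weights.
ΣP(Q2 2014)·Q(Q1 2014) = 859×1 + 46×15 + 219×8 + 373×11 + 8091×2 = 859 + 690 + 1752 + 4103 + 16182 = 23586
ΣP(Q1 2014)·Q(Q1 2014) = 767×1 + 64×15 + 222×8 + 307×11 + 8710×2 = 767 + 960 + 1776 + 3377 + 17420 = 24300
Index = 23586 / 24300 × 100 = 97.0617

97.1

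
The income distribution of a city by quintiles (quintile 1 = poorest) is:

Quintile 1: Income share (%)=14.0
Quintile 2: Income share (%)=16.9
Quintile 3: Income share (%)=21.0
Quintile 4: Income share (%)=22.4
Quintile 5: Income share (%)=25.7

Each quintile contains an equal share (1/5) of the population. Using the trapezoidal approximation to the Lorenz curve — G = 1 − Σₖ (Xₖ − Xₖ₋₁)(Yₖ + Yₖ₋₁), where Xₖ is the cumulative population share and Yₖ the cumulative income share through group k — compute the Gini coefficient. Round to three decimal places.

0.116

Cumulative income shares Yₖ: 0.1400, 0.3090, 0.5190, 0.7430, 1.0000
Σ (Xₖ−Xₖ₋₁)(Yₖ+Yₖ₋₁) = (1/5)(0.1400+0.0000) + (1/5)(0.3090+0.1400) + (1/5)(0.5190+0.3090) + (1/5)(0.7430+0.5190) + (1/5)(1.0000+0.7430)
  = 0.0280 + 0.0898 + 0.1656 + 0.2524 + 0.3486 = 0.8844
G = 1 − 0.8844 = 0.1156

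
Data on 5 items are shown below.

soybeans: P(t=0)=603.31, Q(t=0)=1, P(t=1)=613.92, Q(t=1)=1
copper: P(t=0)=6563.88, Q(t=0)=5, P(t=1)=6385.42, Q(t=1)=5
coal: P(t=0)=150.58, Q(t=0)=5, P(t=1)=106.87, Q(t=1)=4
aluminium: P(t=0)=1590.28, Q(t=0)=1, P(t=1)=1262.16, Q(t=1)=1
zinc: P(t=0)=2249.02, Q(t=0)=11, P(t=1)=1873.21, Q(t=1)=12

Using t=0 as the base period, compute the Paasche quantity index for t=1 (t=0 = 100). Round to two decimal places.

103.21

Paasche quantity index uses current-period prices as weights.
ΣP(t=1)·Q(t=1) = 613.92×1 + 6385.42×5 + 106.87×4 + 1262.16×1 + 1873.21×12 = 613.92 + 31927.1 + 427.48 + 1262.16 + 22478.52 = 56709.18
ΣP(t=1)·Q(t=0) = 613.92×1 + 6385.42×5 + 106.87×5 + 1262.16×1 + 1873.21×11 = 613.92 + 31927.1 + 534.35 + 1262.16 + 20605.31 = 54942.84
Index = 56709.18 / 54942.84 × 100 = 103.2149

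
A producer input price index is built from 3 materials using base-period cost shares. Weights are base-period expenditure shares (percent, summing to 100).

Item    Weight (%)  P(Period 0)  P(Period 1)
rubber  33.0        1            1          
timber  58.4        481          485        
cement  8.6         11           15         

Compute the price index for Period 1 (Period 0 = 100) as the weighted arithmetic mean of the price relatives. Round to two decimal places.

103.61

rubber: 33.0 × (1/1) = 33.0 × 1.000000 = 33.0000
timber: 58.4 × (485/481) = 58.4 × 1.008316 = 58.8857
cement: 8.6 × (15/11) = 8.6 × 1.363636 = 11.7273
Index = Σ wᵢ·(p₁ᵢ/p₀ᵢ) = 33.0000 + 58.8857 + 11.7273 = 103.6129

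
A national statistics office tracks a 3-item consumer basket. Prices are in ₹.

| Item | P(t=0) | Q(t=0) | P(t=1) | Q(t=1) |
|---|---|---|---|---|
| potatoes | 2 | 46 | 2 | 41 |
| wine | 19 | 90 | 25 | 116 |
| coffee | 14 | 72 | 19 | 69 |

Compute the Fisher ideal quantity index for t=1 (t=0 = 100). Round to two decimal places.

Laspeyres component (base-period weights):
ΣP(t=0)Q(t=1) = 2×41 + 19×116 + 14×69 = 82 + 2204 + 966 = 3252
ΣP(t=0)Q(t=0) = 2×46 + 19×90 + 14×72 = 92 + 1710 + 1008 = 2810
L = 3252 / 2810 × 100 = 115.7295
Paasche component (current-period weights):
ΣP(t=1)Q(t=1) = 2×41 + 25×116 + 19×69 = 82 + 2900 + 1311 = 4293
ΣP(t=1)Q(t=0) = 2×46 + 25×90 + 19×72 = 92 + 2250 + 1368 = 3710
P = 4293 / 3710 × 100 = 115.7143
Fisher = √(L × P) = √(115.7295 × 115.7143) = 115.7219

115.72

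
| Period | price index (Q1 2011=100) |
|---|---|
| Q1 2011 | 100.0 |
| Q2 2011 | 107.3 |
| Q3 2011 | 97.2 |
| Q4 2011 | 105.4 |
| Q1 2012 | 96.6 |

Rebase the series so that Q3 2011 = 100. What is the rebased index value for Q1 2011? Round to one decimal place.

Rebased(Q1 2011) = 100.0 / 97.2 × 100 = 102.8807

102.9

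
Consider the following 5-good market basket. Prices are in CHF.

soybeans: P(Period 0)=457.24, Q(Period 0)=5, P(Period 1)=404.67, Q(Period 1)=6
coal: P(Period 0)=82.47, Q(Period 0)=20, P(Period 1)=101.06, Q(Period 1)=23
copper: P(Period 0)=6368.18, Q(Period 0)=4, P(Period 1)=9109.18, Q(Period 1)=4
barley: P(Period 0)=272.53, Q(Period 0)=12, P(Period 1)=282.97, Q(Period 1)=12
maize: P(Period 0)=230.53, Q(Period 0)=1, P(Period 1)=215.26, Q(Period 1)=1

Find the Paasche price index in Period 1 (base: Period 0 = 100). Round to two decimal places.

133.28

Paasche price index uses current-period quantities as weights.
ΣP(Period 1)·Q(Period 1) = 404.67×6 + 101.06×23 + 9109.18×4 + 282.97×12 + 215.26×1 = 2428.02 + 2324.38 + 36436.72 + 3395.64 + 215.26 = 44800.02
ΣP(Period 0)·Q(Period 1) = 457.24×6 + 82.47×23 + 6368.18×4 + 272.53×12 + 230.53×1 = 2743.44 + 1896.81 + 25472.72 + 3270.36 + 230.53 = 33613.86
Index = 44800.02 / 33613.86 × 100 = 133.2784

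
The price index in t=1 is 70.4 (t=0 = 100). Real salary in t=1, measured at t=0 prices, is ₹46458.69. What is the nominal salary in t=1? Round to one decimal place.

32706.9

Nominal = Real × (Index/100) = 46458.69 × (70.4/100)
        = 46458.69 × 0.704 = 32706.9178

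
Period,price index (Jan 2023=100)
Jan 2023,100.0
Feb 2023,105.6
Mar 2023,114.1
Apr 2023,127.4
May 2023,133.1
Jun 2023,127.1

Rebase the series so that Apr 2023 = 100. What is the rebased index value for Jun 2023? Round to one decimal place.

Rebased(Jun 2023) = 127.1 / 127.4 × 100 = 99.7645

99.8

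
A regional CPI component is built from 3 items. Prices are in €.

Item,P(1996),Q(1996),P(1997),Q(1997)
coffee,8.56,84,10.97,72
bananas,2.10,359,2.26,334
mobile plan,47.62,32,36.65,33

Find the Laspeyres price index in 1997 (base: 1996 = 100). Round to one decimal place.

Laspeyres price index uses base-period quantities as weights.
ΣP(1997)·Q(1996) = 10.97×84 + 2.26×359 + 36.65×32 = 921.48 + 811.34 + 1172.8 = 2905.62
ΣP(1996)·Q(1996) = 8.56×84 + 2.10×359 + 47.62×32 = 719.04 + 753.9 + 1523.84 = 2996.78
Index = 2905.62 / 2996.78 × 100 = 96.9581

97.0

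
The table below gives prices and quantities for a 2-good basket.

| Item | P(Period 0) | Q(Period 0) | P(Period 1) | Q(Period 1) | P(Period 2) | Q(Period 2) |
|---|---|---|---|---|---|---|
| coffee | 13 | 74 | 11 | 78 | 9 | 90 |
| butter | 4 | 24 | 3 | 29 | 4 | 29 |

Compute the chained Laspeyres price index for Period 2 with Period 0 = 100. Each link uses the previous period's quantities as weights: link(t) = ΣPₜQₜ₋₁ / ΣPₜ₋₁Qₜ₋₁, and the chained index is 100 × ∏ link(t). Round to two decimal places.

72.49

Link Period 0→Period 1:
ΣP(Period 1)Q(Period 0) = 11×74 + 3×24 = 814 + 72 = 886
ΣP(Period 0)Q(Period 0) = 13×74 + 4×24 = 962 + 96 = 1058
link = 886/1058 = 0.837429
Link Period 1→Period 2:
ΣP(Period 2)Q(Period 1) = 9×78 + 4×29 = 702 + 116 = 818
ΣP(Period 1)Q(Period 1) = 11×78 + 3×29 = 858 + 87 = 945
link = 818/945 = 0.865608
Chained index = 100 × 0.837429 × 0.865608 = 72.4886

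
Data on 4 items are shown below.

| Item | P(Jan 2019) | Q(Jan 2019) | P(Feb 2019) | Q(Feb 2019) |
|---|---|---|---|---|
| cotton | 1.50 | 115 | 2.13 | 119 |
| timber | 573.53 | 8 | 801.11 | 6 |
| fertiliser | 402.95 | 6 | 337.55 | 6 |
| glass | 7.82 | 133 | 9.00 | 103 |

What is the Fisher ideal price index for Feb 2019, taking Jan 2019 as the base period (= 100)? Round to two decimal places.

118.62

Laspeyres component (base-period weights):
ΣP(Feb 2019)Q(Jan 2019) = 2.13×115 + 801.11×8 + 337.55×6 + 9.00×133 = 244.95 + 6408.88 + 2025.3 + 1197 = 9876.13
ΣP(Jan 2019)Q(Jan 2019) = 1.50×115 + 573.53×8 + 402.95×6 + 7.82×133 = 172.5 + 4588.24 + 2417.7 + 1040.06 = 8218.5
L = 9876.13 / 8218.5 × 100 = 120.1695
Paasche component (current-period weights):
ΣP(Feb 2019)Q(Feb 2019) = 2.13×119 + 801.11×6 + 337.55×6 + 9.00×103 = 253.47 + 4806.66 + 2025.3 + 927 = 8012.43
ΣP(Jan 2019)Q(Feb 2019) = 1.50×119 + 573.53×6 + 402.95×6 + 7.82×103 = 178.5 + 3441.18 + 2417.7 + 805.46 = 6842.84
P = 8012.43 / 6842.84 × 100 = 117.0922
Fisher = √(L × P) = √(120.1695 × 117.0922) = 118.6209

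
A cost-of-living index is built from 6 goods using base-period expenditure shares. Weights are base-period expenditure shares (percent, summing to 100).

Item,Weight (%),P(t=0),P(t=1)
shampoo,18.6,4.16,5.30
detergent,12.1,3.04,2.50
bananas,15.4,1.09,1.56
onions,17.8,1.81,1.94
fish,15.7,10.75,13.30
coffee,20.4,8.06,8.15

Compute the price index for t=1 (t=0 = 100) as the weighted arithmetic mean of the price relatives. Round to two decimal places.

114.82

shampoo: 18.6 × (5.30/4.16) = 18.6 × 1.274038 = 23.6971
detergent: 12.1 × (2.50/3.04) = 12.1 × 0.822368 = 9.9507
bananas: 15.4 × (1.56/1.09) = 15.4 × 1.431193 = 22.0404
onions: 17.8 × (1.94/1.81) = 17.8 × 1.071823 = 19.0785
fish: 15.7 × (13.30/10.75) = 15.7 × 1.237209 = 19.4242
coffee: 20.4 × (8.15/8.06) = 20.4 × 1.011166 = 20.6278
Index = Σ wᵢ·(p₁ᵢ/p₀ᵢ) = 23.6971 + 9.9507 + 22.0404 + 19.0785 + 19.4242 + 20.6278 = 114.8186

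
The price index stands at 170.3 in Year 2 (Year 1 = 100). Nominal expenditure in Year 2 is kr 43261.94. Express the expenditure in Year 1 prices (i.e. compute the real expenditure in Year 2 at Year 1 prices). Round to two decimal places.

Real = Nominal ÷ (Index/100) = 43261.94 ÷ (170.3/100)
     = 43261.94 ÷ 1.703 = 25403.3705

25403.37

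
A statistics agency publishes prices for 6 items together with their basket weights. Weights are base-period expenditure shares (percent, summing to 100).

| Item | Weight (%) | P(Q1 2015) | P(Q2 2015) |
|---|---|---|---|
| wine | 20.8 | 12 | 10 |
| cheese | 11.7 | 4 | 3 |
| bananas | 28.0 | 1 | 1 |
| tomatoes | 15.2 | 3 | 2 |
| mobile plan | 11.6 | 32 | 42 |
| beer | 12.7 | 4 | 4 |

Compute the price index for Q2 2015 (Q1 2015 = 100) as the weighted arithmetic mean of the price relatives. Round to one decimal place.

92.2

wine: 20.8 × (10/12) = 20.8 × 0.833333 = 17.3333
cheese: 11.7 × (3/4) = 11.7 × 0.750000 = 8.7750
bananas: 28.0 × (1/1) = 28.0 × 1.000000 = 28.0000
tomatoes: 15.2 × (2/3) = 15.2 × 0.666667 = 10.1333
mobile plan: 11.6 × (42/32) = 11.6 × 1.312500 = 15.2250
beer: 12.7 × (4/4) = 12.7 × 1.000000 = 12.7000
Index = Σ wᵢ·(p₁ᵢ/p₀ᵢ) = 17.3333 + 8.7750 + 28.0000 + 10.1333 + 15.2250 + 12.7000 = 92.1667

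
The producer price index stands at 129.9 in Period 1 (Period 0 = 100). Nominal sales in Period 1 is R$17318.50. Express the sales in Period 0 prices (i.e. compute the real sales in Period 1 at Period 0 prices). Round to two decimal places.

Real = Nominal ÷ (Index/100) = 17318.50 ÷ (129.9/100)
     = 17318.50 ÷ 1.299 = 13332.1786

13332.18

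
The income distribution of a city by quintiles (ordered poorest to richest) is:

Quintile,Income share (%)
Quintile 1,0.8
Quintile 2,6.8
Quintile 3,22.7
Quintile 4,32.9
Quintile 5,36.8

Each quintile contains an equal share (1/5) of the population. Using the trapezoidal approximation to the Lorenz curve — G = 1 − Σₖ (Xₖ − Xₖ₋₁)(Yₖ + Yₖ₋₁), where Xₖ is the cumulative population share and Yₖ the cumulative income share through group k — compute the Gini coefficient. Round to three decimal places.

0.392

Cumulative income shares Yₖ: 0.0080, 0.0760, 0.3030, 0.6320, 1.0000
Σ (Xₖ−Xₖ₋₁)(Yₖ+Yₖ₋₁) = (1/5)(0.0080+0.0000) + (1/5)(0.0760+0.0080) + (1/5)(0.3030+0.0760) + (1/5)(0.6320+0.3030) + (1/5)(1.0000+0.6320)
  = 0.0016 + 0.0168 + 0.0758 + 0.1870 + 0.3264 = 0.6076
G = 1 − 0.6076 = 0.3924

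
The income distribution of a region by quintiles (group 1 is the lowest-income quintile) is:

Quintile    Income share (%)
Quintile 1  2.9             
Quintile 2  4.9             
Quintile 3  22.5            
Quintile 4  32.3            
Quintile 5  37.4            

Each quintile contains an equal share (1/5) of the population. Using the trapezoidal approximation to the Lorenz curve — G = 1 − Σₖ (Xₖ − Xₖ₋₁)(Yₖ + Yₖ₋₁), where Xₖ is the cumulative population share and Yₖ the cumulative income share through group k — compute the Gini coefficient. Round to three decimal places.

Cumulative income shares Yₖ: 0.0290, 0.0780, 0.3030, 0.6260, 1.0000
Σ (Xₖ−Xₖ₋₁)(Yₖ+Yₖ₋₁) = (1/5)(0.0290+0.0000) + (1/5)(0.0780+0.0290) + (1/5)(0.3030+0.0780) + (1/5)(0.6260+0.3030) + (1/5)(1.0000+0.6260)
  = 0.0058 + 0.0214 + 0.0762 + 0.1858 + 0.3252 = 0.6144
G = 1 − 0.6144 = 0.3856

0.386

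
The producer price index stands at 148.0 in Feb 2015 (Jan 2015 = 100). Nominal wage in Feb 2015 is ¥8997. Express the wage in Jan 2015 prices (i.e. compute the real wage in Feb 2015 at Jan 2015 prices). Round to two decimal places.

6079.05

Real = Nominal ÷ (Index/100) = 8997 ÷ (148.0/100)
     = 8997 ÷ 1.480 = 6079.0541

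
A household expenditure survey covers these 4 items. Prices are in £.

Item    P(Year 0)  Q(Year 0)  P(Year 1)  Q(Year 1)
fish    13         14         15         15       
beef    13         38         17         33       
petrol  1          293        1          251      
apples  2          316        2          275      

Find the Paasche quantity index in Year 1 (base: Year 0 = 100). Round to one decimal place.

Paasche quantity index uses current-period prices as weights.
ΣP(Year 1)·Q(Year 1) = 15×15 + 17×33 + 1×251 + 2×275 = 225 + 561 + 251 + 550 = 1587
ΣP(Year 1)·Q(Year 0) = 15×14 + 17×38 + 1×293 + 2×316 = 210 + 646 + 293 + 632 = 1781
Index = 1587 / 1781 × 100 = 89.1072

89.1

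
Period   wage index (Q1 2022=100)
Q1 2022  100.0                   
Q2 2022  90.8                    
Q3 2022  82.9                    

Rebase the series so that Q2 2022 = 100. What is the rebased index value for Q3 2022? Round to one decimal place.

Rebased(Q3 2022) = 82.9 / 90.8 × 100 = 91.2996

91.3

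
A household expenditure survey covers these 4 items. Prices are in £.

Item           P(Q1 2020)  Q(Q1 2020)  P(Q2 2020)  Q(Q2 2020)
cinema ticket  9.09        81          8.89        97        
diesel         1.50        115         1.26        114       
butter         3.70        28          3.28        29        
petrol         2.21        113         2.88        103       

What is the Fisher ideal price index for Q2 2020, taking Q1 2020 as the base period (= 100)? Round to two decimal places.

Laspeyres component (base-period weights):
ΣP(Q2 2020)Q(Q1 2020) = 8.89×81 + 1.26×115 + 3.28×28 + 2.88×113 = 720.09 + 144.9 + 91.84 + 325.44 = 1282.27
ΣP(Q1 2020)Q(Q1 2020) = 9.09×81 + 1.50×115 + 3.70×28 + 2.21×113 = 736.29 + 172.5 + 103.6 + 249.73 = 1262.12
L = 1282.27 / 1262.12 × 100 = 101.5965
Paasche component (current-period weights):
ΣP(Q2 2020)Q(Q2 2020) = 8.89×97 + 1.26×114 + 3.28×29 + 2.88×103 = 862.33 + 143.64 + 95.12 + 296.64 = 1397.73
ΣP(Q1 2020)Q(Q2 2020) = 9.09×97 + 1.50×114 + 3.70×29 + 2.21×103 = 881.73 + 171 + 107.3 + 227.63 = 1387.66
P = 1397.73 / 1387.66 × 100 = 100.7257
Fisher = √(L × P) = √(101.5965 × 100.7257) = 101.1602

101.16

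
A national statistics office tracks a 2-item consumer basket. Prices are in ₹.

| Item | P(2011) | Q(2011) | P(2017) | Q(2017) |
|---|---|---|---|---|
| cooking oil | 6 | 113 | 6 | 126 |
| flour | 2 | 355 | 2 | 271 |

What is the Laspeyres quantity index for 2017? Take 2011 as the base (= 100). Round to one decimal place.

93.5

Laspeyres quantity index uses base-period prices as weights.
ΣP(2011)·Q(2017) = 6×126 + 2×271 = 756 + 542 = 1298
ΣP(2011)·Q(2011) = 6×113 + 2×355 = 678 + 710 = 1388
Index = 1298 / 1388 × 100 = 93.5159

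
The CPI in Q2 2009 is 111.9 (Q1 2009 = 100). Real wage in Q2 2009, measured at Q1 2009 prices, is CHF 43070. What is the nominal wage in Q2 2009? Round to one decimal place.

48195.3

Nominal = Real × (Index/100) = 43070 × (111.9/100)
        = 43070 × 1.119 = 48195.3300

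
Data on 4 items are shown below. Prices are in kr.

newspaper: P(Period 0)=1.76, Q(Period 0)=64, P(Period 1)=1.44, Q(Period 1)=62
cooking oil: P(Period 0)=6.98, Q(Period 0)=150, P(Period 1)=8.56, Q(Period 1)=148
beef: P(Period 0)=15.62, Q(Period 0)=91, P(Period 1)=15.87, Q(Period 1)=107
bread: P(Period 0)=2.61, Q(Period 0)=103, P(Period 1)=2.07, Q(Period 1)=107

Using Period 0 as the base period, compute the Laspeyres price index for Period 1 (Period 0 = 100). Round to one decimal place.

Laspeyres price index uses base-period quantities as weights.
ΣP(Period 1)·Q(Period 0) = 1.44×64 + 8.56×150 + 15.87×91 + 2.07×103 = 92.16 + 1284 + 1444.17 + 213.21 = 3033.54
ΣP(Period 0)·Q(Period 0) = 1.76×64 + 6.98×150 + 15.62×91 + 2.61×103 = 112.64 + 1047 + 1421.42 + 268.83 = 2849.89
Index = 3033.54 / 2849.89 × 100 = 106.4441

106.4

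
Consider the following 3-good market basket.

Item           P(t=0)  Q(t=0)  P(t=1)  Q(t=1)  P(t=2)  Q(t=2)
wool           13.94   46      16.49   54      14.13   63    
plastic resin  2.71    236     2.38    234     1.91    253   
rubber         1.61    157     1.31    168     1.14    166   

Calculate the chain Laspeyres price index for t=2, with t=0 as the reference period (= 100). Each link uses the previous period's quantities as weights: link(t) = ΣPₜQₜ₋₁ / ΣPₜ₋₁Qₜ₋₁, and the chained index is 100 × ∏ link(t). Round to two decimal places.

Link t=0→t=1:
ΣP(t=1)Q(t=0) = 16.49×46 + 2.38×236 + 1.31×157 = 758.54 + 561.68 + 205.67 = 1525.89
ΣP(t=0)Q(t=0) = 13.94×46 + 2.71×236 + 1.61×157 = 641.24 + 639.56 + 252.77 = 1533.57
link = 1525.89/1533.57 = 0.994992
Link t=1→t=2:
ΣP(t=2)Q(t=1) = 14.13×54 + 1.91×234 + 1.14×168 = 763.02 + 446.94 + 191.52 = 1401.48
ΣP(t=1)Q(t=1) = 16.49×54 + 2.38×234 + 1.31×168 = 890.46 + 556.92 + 220.08 = 1667.46
link = 1401.48/1667.46 = 0.840488
Chained index = 100 × 0.994992 × 0.840488 = 83.6279

83.63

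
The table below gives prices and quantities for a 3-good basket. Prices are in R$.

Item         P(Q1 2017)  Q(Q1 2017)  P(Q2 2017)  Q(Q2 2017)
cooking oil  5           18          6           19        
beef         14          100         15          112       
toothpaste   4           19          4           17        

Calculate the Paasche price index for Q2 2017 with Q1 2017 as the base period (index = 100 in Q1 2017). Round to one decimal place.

107.6

Paasche price index uses current-period quantities as weights.
ΣP(Q2 2017)·Q(Q2 2017) = 6×19 + 15×112 + 4×17 = 114 + 1680 + 68 = 1862
ΣP(Q1 2017)·Q(Q2 2017) = 5×19 + 14×112 + 4×17 = 95 + 1568 + 68 = 1731
Index = 1862 / 1731 × 100 = 107.5679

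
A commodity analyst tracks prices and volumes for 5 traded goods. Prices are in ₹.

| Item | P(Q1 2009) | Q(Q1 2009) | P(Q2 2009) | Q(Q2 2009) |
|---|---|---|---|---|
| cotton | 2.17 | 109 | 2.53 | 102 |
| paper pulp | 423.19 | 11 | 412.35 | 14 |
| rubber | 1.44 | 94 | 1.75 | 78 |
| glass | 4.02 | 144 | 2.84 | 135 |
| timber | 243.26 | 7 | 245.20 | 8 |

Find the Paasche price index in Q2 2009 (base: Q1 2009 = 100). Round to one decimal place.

Paasche price index uses current-period quantities as weights.
ΣP(Q2 2009)·Q(Q2 2009) = 2.53×102 + 412.35×14 + 1.75×78 + 2.84×135 + 245.20×8 = 258.06 + 5772.9 + 136.5 + 383.4 + 1961.6 = 8512.46
ΣP(Q1 2009)·Q(Q2 2009) = 2.17×102 + 423.19×14 + 1.44×78 + 4.02×135 + 243.26×8 = 221.34 + 5924.66 + 112.32 + 542.7 + 1946.08 = 8747.1
Index = 8512.46 / 8747.1 × 100 = 97.3175

97.3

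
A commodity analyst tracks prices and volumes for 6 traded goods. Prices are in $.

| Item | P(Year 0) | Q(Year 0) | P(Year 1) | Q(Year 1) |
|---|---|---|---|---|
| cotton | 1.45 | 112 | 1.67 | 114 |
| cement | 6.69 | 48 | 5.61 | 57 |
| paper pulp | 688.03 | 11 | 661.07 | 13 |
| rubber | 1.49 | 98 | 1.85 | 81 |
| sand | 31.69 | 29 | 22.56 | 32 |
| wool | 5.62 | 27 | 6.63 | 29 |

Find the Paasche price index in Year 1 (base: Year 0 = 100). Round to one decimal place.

94.2

Paasche price index uses current-period quantities as weights.
ΣP(Year 1)·Q(Year 1) = 1.67×114 + 5.61×57 + 661.07×13 + 1.85×81 + 22.56×32 + 6.63×29 = 190.38 + 319.77 + 8593.91 + 149.85 + 721.92 + 192.27 = 10168.1
ΣP(Year 0)·Q(Year 1) = 1.45×114 + 6.69×57 + 688.03×13 + 1.49×81 + 31.69×32 + 5.62×29 = 165.3 + 381.33 + 8944.39 + 120.69 + 1014.08 + 162.98 = 10788.77
Index = 10168.1 / 10788.77 × 100 = 94.2471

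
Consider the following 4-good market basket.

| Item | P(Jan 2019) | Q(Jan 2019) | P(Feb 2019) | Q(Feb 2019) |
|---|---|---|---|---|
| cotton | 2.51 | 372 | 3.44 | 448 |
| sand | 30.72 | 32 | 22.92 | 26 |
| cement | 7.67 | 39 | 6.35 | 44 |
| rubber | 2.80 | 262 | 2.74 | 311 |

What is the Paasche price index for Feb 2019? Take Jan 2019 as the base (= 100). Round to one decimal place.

Paasche price index uses current-period quantities as weights.
ΣP(Feb 2019)·Q(Feb 2019) = 3.44×448 + 22.92×26 + 6.35×44 + 2.74×311 = 1541.12 + 595.92 + 279.4 + 852.14 = 3268.58
ΣP(Jan 2019)·Q(Feb 2019) = 2.51×448 + 30.72×26 + 7.67×44 + 2.80×311 = 1124.48 + 798.72 + 337.48 + 870.8 = 3131.48
Index = 3268.58 / 3131.48 × 100 = 104.3781

104.4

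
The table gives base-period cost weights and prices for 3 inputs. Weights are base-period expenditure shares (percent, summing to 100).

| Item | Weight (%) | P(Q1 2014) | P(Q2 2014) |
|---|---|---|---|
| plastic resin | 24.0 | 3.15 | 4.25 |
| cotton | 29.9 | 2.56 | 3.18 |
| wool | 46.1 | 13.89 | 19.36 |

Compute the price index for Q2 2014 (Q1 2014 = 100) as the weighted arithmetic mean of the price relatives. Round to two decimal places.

133.78

plastic resin: 24.0 × (4.25/3.15) = 24.0 × 1.349206 = 32.3810
cotton: 29.9 × (3.18/2.56) = 29.9 × 1.242188 = 37.1414
wool: 46.1 × (19.36/13.89) = 46.1 × 1.393808 = 64.2546
Index = Σ wᵢ·(p₁ᵢ/p₀ᵢ) = 32.3810 + 37.1414 + 64.2546 = 133.7769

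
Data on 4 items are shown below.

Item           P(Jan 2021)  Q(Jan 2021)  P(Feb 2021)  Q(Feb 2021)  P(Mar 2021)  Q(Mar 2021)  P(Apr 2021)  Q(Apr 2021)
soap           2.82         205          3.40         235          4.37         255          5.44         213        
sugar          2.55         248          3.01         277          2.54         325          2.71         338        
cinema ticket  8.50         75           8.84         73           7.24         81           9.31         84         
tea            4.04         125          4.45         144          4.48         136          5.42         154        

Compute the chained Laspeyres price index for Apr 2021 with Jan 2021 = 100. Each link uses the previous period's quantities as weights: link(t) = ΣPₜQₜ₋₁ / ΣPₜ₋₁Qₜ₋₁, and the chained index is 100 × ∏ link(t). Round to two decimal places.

134.99

Link Jan 2021→Feb 2021:
ΣP(Feb 2021)Q(Jan 2021) = 3.40×205 + 3.01×248 + 8.84×75 + 4.45×125 = 697 + 746.48 + 663 + 556.25 = 2662.73
ΣP(Jan 2021)Q(Jan 2021) = 2.82×205 + 2.55×248 + 8.50×75 + 4.04×125 = 578.1 + 632.4 + 637.5 + 505 = 2353
link = 2662.73/2353 = 1.131632
Link Feb 2021→Mar 2021:
ΣP(Mar 2021)Q(Feb 2021) = 4.37×235 + 2.54×277 + 7.24×73 + 4.48×144 = 1026.95 + 703.58 + 528.52 + 645.12 = 2904.17
ΣP(Feb 2021)Q(Feb 2021) = 3.40×235 + 3.01×277 + 8.84×73 + 4.45×144 = 799 + 833.77 + 645.32 + 640.8 = 2918.89
link = 2904.17/2918.89 = 0.994957
Link Mar 2021→Apr 2021:
ΣP(Apr 2021)Q(Mar 2021) = 5.44×255 + 2.71×325 + 9.31×81 + 5.42×136 = 1387.2 + 880.75 + 754.11 + 737.12 = 3759.18
ΣP(Mar 2021)Q(Mar 2021) = 4.37×255 + 2.54×325 + 7.24×81 + 4.48×136 = 1114.35 + 825.5 + 586.44 + 609.28 = 3135.57
link = 3759.18/3135.57 = 1.198882
Chained index = 100 × 1.131632 × 0.994957 × 1.198882 = 134.9852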